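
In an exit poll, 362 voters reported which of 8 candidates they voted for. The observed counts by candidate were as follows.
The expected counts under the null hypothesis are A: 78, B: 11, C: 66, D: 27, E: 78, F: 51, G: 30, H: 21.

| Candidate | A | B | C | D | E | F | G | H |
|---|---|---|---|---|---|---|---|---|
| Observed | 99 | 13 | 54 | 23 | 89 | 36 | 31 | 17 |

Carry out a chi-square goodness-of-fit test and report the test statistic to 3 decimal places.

cat         O        E   (O−E)²/E
A          99       78     5.6538
B          13       11     0.3636
C          54       66     2.1818
D          23       27     0.5926
E          89       78     1.5513
F          36       51     4.4118
G          31       30     0.0333
H          17       21     0.7619
Sum = 15.550

15.550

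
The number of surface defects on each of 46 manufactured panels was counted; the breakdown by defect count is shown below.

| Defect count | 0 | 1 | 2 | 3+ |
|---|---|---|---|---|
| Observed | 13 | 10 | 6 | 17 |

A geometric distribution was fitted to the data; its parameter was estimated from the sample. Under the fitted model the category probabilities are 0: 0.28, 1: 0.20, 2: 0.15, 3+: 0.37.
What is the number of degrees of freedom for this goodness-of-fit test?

2

There are k = 4 categories and 1 parameter estimated from the data, so df = 4 − 1 − 1 = 2.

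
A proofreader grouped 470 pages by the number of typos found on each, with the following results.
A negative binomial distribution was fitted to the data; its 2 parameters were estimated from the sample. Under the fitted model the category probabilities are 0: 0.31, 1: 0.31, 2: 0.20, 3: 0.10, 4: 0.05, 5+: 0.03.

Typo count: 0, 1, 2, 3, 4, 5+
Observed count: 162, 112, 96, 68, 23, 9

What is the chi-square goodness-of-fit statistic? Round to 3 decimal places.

Expected counts E_i = n·p_i: 470×0.31 = 145.7, 470×0.31 = 145.7, 470×0.20 = 94, 470×0.10 = 47, 470×0.05 = 23.5, 470×0.03 = 14.1.
0: (162 − 145.7)²/145.7 = 265.69/145.7 = 1.8235
1: (112 − 145.7)²/145.7 = 1135.69/145.7 = 7.7947
2: (96 − 94)²/94 = 4/94 = 0.0426
3: (68 − 47)²/47 = 441/47 = 9.3830
4: (23 − 23.5)²/23.5 = 0.25/23.5 = 0.0106
5+: (9 − 14.1)²/14.1 = 26.01/14.1 = 1.8447
Sum = 20.899

20.899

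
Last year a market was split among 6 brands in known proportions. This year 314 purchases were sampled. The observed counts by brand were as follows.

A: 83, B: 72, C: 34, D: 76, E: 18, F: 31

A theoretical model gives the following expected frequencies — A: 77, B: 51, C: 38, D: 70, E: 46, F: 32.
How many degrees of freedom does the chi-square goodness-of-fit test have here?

5

There are k = 6 categories and no parameters were estimated from the data, so df = 6 − 1 = 5.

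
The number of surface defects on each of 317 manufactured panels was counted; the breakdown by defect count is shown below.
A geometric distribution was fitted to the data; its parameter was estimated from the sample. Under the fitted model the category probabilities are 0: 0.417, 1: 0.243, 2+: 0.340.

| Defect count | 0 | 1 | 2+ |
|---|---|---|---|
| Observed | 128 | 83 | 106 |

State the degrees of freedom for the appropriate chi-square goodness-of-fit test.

1

There are k = 3 categories and 1 parameter estimated from the data, so df = 3 − 1 − 1 = 1.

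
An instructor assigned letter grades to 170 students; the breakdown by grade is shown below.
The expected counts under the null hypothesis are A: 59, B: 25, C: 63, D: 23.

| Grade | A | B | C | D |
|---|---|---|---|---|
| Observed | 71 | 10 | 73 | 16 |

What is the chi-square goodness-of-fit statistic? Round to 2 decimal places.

15.16

cat         O        E   (O−E)²/E
A          71       59      2.441
B          10       25      9.000
C          73       63      1.587
D          16       23      2.130
Sum = 15.16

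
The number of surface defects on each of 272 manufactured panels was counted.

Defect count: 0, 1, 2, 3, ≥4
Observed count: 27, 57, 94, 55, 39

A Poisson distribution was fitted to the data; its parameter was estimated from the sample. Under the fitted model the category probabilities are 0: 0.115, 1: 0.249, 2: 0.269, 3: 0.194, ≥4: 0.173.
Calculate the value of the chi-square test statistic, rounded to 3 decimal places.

Expected counts E_i = n·p_i: 272×0.115 = 31.28, 272×0.249 = 67.728, 272×0.269 = 73.168, 272×0.194 = 52.768, 272×0.173 = 47.056.
cat         O        E   (O−E)²/E
0          27    31.28     0.5856
1          57   67.728     1.6993
2          94   73.168     5.9312
3          55   52.768     0.0944
≥4         39   47.056     1.3792
Sum = 9.690

9.690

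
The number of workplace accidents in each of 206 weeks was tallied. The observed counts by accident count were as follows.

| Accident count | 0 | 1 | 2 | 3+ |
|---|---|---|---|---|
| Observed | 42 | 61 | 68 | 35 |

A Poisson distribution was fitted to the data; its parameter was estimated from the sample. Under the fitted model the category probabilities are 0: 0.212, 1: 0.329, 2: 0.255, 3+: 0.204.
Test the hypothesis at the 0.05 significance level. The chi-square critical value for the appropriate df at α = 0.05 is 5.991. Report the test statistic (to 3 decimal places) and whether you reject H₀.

6.471; reject

Expected counts E_i = n·p_i: 206×0.212 = 43.672, 206×0.329 = 67.774, 206×0.255 = 52.53, 206×0.204 = 42.024.
χ² = (42−43.672)²/43.672 + (61−67.774)²/67.774 + (68−52.53)²/52.53 + (35−42.024)²/42.024
   = 0.0640 + 0.6771 + 4.5559 + 1.1740
Sum = 6.471
df = 2. Since 6.471 > 5.991, we reject H₀.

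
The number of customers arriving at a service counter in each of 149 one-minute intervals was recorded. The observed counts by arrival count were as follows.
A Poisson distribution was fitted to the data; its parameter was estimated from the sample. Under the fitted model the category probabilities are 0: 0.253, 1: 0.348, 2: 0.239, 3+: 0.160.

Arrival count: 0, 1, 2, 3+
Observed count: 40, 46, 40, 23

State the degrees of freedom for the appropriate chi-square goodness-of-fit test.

2

There are k = 4 categories and 1 parameter estimated from the data, so df = 4 − 1 − 1 = 2.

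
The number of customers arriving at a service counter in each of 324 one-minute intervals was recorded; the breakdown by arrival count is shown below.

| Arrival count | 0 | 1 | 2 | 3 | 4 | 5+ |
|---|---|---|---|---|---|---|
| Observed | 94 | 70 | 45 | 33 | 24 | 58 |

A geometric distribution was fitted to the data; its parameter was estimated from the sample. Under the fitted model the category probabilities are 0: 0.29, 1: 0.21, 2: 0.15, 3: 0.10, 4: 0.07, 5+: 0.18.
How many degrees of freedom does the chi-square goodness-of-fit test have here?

4

There are k = 6 categories and 1 parameter estimated from the data, so df = 6 − 1 − 1 = 4.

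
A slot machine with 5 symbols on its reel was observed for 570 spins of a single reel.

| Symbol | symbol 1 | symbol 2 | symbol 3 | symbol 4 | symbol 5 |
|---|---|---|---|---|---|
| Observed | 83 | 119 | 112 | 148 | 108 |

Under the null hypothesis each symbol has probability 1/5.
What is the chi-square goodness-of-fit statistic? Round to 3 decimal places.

19.140

Expected count for each of the 5 categories: 570/5 = 114.
symbol 1: (83 − 114)²/114 = 961/114 = 8.4298
symbol 2: (119 − 114)²/114 = 25/114 = 0.2193
symbol 3: (112 − 114)²/114 = 4/114 = 0.0351
symbol 4: (148 − 114)²/114 = 1156/114 = 10.1404
symbol 5: (108 − 114)²/114 = 36/114 = 0.3158
Sum = 19.140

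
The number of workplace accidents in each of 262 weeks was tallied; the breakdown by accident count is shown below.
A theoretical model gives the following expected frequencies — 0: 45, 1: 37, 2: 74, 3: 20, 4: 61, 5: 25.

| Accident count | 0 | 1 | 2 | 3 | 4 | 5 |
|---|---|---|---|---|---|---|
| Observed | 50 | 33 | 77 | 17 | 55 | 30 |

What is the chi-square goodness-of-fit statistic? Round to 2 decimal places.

3.15

cat         O        E   (O−E)²/E
0          50       45      0.556
1          33       37      0.432
2          77       74      0.122
3          17       20      0.450
4          55       61      0.590
5          30       25      1.000
Sum = 3.15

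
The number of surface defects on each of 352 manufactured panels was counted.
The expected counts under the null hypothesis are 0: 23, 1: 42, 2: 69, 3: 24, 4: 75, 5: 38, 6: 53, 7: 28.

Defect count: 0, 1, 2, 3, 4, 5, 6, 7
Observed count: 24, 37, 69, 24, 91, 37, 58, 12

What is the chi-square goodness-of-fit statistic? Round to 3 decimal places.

0: (24 − 23)²/23 = 1/23 = 0.0435
1: (37 − 42)²/42 = 25/42 = 0.5952
2: (69 − 69)²/69 = 0/69 = 0.0000
3: (24 − 24)²/24 = 0/24 = 0.0000
4: (91 − 75)²/75 = 256/75 = 3.4133
5: (37 − 38)²/38 = 1/38 = 0.0263
6: (58 − 53)²/53 = 25/53 = 0.4717
7: (12 − 28)²/28 = 256/28 = 9.1429
Sum = 13.693

13.693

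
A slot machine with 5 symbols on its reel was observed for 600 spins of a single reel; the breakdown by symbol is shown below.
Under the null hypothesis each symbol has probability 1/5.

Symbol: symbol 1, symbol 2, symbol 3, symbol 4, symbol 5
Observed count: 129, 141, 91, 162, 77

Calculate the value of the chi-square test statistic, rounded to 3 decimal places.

Expected count for each of the 5 categories: 600/5 = 120.
cat           O        E   (O−E)²/E
symbol 1    129      120     0.6750
symbol 2    141      120     3.6750
symbol 3     91      120     7.0083
symbol 4    162      120    14.7000
symbol 5     77      120    15.4083
Sum = 41.467

41.467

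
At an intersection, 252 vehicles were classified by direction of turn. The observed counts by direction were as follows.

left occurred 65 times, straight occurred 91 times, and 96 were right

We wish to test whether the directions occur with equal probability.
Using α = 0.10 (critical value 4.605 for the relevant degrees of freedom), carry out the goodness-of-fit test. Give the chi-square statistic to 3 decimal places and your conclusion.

Under H₀ each category has probability 1/3, so each expected count is 252/3 = 84.
cat           O        E   (O−E)²/E
left         65       84     4.2976
straight     91       84     0.5833
right        96       84     1.7143
Sum = 6.595
df = 2. Since 6.595 > 4.605, we reject H₀.

6.595; reject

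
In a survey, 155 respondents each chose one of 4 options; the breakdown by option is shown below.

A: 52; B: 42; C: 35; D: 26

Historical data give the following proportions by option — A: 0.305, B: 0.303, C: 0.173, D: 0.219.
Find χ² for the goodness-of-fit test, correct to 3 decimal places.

Expected counts E_i = n·p_i: 155×0.305 = 47.275, 155×0.303 = 46.965, 155×0.173 = 26.815, 155×0.219 = 33.945.
cat         O        E   (O−E)²/E
A          52   47.275     0.4723
B          42   46.965     0.5249
C          35   26.815     2.4984
D          26   33.945     1.8596
Sum = 5.355

5.355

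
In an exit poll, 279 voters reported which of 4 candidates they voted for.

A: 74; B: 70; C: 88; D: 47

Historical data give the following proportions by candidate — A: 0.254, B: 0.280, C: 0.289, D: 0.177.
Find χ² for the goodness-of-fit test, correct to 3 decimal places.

1.771

Expected counts E_i = n·p_i: 279×0.254 = 70.866, 279×0.280 = 78.12, 279×0.289 = 80.631, 279×0.177 = 49.383.
cat         O        E   (O−E)²/E
A          74   70.866     0.1386
B          70    78.12     0.8440
C          88   80.631     0.6735
D          47   49.383     0.1150
Sum = 1.771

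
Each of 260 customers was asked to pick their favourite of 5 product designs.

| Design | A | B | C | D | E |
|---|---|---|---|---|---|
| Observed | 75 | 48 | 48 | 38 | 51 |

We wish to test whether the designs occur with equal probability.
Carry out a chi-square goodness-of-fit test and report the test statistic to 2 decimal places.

Under H₀ each category has probability 1/5, so each expected count is 260/5 = 52.
cat         O        E   (O−E)²/E
A          75       52     10.173
B          48       52      0.308
C          48       52      0.308
D          38       52      3.769
E          51       52      0.019
Sum = 14.58

14.58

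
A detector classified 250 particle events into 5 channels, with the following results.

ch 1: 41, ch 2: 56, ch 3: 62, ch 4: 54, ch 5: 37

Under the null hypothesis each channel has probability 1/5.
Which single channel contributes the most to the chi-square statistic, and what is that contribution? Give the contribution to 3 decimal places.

Under H₀ each category has probability 1/5, so each expected count is 250/5 = 50.
ch 1: (41 − 50)²/50 = 81/50 = 1.6200
ch 2: (56 − 50)²/50 = 36/50 = 0.7200
ch 3: (62 − 50)²/50 = 144/50 = 2.8800
ch 4: (54 − 50)²/50 = 16/50 = 0.3200
ch 5: (37 − 50)²/50 = 169/50 = 3.3800
The largest term is for ch 5: 3.380.

ch 5, 3.380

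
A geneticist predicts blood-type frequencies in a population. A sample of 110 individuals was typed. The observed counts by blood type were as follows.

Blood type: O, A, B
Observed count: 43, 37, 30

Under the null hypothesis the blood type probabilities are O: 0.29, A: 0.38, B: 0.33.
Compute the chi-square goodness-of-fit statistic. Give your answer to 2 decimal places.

Expected counts E_i = n·p_i: 110×0.29 = 31.9, 110×0.38 = 41.8, 110×0.33 = 36.3.
cat         O        E   (O−E)²/E
O          43     31.9      3.862
A          37     41.8      0.551
B          30     36.3      1.093
Sum = 5.51

5.51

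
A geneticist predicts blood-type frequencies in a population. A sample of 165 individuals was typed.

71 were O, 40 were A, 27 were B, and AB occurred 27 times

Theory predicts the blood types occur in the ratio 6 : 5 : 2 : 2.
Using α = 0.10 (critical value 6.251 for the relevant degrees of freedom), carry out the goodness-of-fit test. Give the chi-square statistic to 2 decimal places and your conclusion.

6.74; reject

Ratio total = 15. Expected counts: 165×6/15 = 66, 165×5/15 = 55, 165×2/15 = 22, 165×2/15 = 22.
cat         O        E   (O−E)²/E
O          71       66      0.379
A          40       55      4.091
B          27       22      1.136
AB         27       22      1.136
Sum = 6.74
df = 3. Since 6.74 > 6.251, we reject H₀.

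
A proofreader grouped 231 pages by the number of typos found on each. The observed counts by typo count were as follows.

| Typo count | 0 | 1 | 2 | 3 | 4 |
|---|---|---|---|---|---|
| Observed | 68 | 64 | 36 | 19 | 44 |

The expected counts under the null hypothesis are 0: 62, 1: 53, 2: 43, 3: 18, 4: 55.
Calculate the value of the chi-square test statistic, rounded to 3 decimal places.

6.259

χ² = (68−62)²/62 + (64−53)²/53 + (36−43)²/43 + (19−18)²/18 + (44−55)²/55
   = 0.5806 + 2.2830 + 1.1395 + 0.0556 + 2.2000
Sum = 6.259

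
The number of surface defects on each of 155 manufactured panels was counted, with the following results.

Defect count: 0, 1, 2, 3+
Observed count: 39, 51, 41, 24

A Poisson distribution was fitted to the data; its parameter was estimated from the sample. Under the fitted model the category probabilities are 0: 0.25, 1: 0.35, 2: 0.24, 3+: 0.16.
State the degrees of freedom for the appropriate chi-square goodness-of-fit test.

2

There are k = 4 categories and 1 parameter estimated from the data, so df = 4 − 1 − 1 = 2.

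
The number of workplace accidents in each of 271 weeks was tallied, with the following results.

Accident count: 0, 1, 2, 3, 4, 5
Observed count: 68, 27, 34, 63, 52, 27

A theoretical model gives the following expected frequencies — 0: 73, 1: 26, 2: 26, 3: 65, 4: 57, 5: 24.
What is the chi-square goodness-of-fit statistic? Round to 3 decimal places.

χ² = (68−73)²/73 + (27−26)²/26 + (34−26)²/26 + (63−65)²/65 + (52−57)²/57 + (27−24)²/24
   = 0.3425 + 0.0385 + 2.4615 + 0.0615 + 0.4386 + 0.3750
Sum = 3.718

3.718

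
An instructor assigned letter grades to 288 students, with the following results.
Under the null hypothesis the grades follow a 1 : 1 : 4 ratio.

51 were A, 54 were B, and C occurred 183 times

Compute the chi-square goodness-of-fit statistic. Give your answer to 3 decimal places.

1.359

Ratio total = 6. Expected counts: 288×1/6 = 48, 288×1/6 = 48, 288×4/6 = 192.
cat         O        E   (O−E)²/E
A          51       48     0.1875
B          54       48     0.7500
C         183      192     0.4219
Sum = 1.359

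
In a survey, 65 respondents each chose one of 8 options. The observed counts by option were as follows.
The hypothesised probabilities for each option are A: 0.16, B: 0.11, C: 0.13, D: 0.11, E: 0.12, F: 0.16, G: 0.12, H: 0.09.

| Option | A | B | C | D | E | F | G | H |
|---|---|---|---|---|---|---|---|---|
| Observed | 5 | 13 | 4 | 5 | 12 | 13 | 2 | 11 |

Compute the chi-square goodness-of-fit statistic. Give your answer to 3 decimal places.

Expected counts E_i = n·p_i: 65×0.16 = 10.4, 65×0.11 = 7.15, 65×0.13 = 8.45, 65×0.11 = 7.15, 65×0.12 = 7.8, 65×0.16 = 10.4, 65×0.12 = 7.8, 65×0.09 = 5.85.
A: (5 − 10.4)²/10.4 = 29.16/10.4 = 2.8038
B: (13 − 7.15)²/7.15 = 34.2225/7.15 = 4.7864
C: (4 − 8.45)²/8.45 = 19.8025/8.45 = 2.3435
D: (5 − 7.15)²/7.15 = 4.6225/7.15 = 0.6465
E: (12 − 7.8)²/7.8 = 17.64/7.8 = 2.2615
F: (13 − 10.4)²/10.4 = 6.76/10.4 = 0.6500
G: (2 − 7.8)²/7.8 = 33.64/7.8 = 4.3128
H: (11 − 5.85)²/5.85 = 26.5225/5.85 = 4.5338
Sum = 22.338

22.338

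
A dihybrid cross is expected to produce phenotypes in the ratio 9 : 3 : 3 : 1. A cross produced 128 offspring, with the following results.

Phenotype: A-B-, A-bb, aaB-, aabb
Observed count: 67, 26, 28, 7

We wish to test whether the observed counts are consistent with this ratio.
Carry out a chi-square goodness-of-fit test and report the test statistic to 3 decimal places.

1.306

Ratio total = 16. Expected counts: 128×9/16 = 72, 128×3/16 = 24, 128×3/16 = 24, 128×1/16 = 8.
χ² = (67−72)²/72 + (26−24)²/24 + (28−24)²/24 + (7−8)²/8
   = 0.3472 + 0.1667 + 0.6667 + 0.1250
Sum = 1.306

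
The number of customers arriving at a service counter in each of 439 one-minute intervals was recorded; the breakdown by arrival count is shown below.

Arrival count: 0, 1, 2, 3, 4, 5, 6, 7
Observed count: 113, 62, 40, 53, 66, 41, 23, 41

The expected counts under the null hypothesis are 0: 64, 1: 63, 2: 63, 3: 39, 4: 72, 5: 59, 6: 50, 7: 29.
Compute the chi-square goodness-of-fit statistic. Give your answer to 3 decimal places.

χ² = (113−64)²/64 + (62−63)²/63 + (40−63)²/63 + (53−39)²/39 + (66−72)²/72 + (41−59)²/59 + (23−50)²/50 + (41−29)²/29
   = 37.5156 + 0.0159 + 8.3968 + 5.0256 + 0.5000 + 5.4915 + 14.5800 + 4.9655
Sum = 76.491

76.491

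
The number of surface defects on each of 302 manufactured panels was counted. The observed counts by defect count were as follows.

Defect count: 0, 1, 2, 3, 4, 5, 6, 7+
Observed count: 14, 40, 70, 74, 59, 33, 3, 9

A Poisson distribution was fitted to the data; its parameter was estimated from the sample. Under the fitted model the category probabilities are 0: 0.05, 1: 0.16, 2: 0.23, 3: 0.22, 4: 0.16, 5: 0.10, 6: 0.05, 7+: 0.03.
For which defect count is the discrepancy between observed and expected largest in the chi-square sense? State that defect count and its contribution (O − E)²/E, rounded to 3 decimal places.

6, 9.696

Expected counts E_i = n·p_i: 302×0.05 = 15.1, 302×0.16 = 48.32, 302×0.23 = 69.46, 302×0.22 = 66.44, 302×0.16 = 48.32, 302×0.10 = 30.2, 302×0.05 = 15.1, 302×0.03 = 9.06.
χ² = (14−15.1)²/15.1 + (40−48.32)²/48.32 + (70−69.46)²/69.46 + (74−66.44)²/66.44 + (59−48.32)²/48.32 + (33−30.2)²/30.2 + (3−15.1)²/15.1 + (9−9.06)²/9.06
   = 0.0801 + 1.4326 + 0.0042 + 0.8602 + 2.3606 + 0.2596 + 9.6960 + 0.0004
The largest term is for 6: 9.696.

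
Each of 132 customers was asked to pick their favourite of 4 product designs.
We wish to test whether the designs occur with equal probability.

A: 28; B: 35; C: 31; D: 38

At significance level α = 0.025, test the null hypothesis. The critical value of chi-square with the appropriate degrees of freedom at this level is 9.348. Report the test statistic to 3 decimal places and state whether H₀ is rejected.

Under H₀ each category has probability 1/4, so each expected count is 132/4 = 33.
cat         O        E   (O−E)²/E
A          28       33     0.7576
B          35       33     0.1212
C          31       33     0.1212
D          38       33     0.7576
Sum = 1.758
df = 3. Since 1.758 < 9.348, we do not reject H₀.

1.758; do not reject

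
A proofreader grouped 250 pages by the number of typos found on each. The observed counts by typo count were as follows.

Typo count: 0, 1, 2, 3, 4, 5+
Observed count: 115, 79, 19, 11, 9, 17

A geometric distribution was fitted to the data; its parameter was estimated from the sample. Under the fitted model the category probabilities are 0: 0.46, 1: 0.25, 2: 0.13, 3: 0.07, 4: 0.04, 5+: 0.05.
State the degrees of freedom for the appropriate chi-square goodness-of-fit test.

There are k = 6 categories and 1 parameter estimated from the data, so df = 6 − 1 − 1 = 4.

4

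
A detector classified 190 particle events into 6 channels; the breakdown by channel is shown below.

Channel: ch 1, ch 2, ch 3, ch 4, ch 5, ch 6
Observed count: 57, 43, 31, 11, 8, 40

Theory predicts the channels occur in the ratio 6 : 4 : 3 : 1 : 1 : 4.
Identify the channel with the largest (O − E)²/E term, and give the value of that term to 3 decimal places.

Ratio total = 19. Expected counts: 190×6/19 = 60, 190×4/19 = 40, 190×3/19 = 30, 190×1/19 = 10, 190×1/19 = 10, 190×4/19 = 40.
ch 1: (57 − 60)²/60 = 9/60 = 0.1500
ch 2: (43 − 40)²/40 = 9/40 = 0.2250
ch 3: (31 − 30)²/30 = 1/30 = 0.0333
ch 4: (11 − 10)²/10 = 1/10 = 0.1000
ch 5: (8 − 10)²/10 = 4/10 = 0.4000
ch 6: (40 − 40)²/40 = 0/40 = 0.0000
The largest term is for ch 5: 0.400.

ch 5, 0.400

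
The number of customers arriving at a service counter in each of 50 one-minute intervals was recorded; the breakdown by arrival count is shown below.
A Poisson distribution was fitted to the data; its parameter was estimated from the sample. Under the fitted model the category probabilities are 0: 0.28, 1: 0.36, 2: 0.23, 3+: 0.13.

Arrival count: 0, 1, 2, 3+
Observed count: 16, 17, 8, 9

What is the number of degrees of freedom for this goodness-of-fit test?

2

There are k = 4 categories and 1 parameter estimated from the data, so df = 4 − 1 − 1 = 2.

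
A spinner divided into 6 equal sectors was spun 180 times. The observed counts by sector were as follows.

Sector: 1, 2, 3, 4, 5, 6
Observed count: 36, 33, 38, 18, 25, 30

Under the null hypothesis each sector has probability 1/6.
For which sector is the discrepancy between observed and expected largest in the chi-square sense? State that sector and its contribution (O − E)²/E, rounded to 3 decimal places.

4, 4.800

Under H₀ each category has probability 1/6, so each expected count is 180/6 = 30.
1: (36 − 30)²/30 = 36/30 = 1.2000
2: (33 − 30)²/30 = 9/30 = 0.3000
3: (38 − 30)²/30 = 64/30 = 2.1333
4: (18 − 30)²/30 = 144/30 = 4.8000
5: (25 − 30)²/30 = 25/30 = 0.8333
6: (30 − 30)²/30 = 0/30 = 0.0000
The largest term is for 4: 4.800.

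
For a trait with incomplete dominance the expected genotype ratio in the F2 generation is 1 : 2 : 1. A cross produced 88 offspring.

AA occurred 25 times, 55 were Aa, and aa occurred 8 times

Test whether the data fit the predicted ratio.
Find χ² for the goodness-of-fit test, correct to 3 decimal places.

Ratio total = 4. Expected counts: 88×1/4 = 22, 88×2/4 = 44, 88×1/4 = 22.
AA: (25 − 22)²/22 = 9/22 = 0.4091
Aa: (55 − 44)²/44 = 121/44 = 2.7500
aa: (8 − 22)²/22 = 196/22 = 8.9091
Sum = 12.068

12.068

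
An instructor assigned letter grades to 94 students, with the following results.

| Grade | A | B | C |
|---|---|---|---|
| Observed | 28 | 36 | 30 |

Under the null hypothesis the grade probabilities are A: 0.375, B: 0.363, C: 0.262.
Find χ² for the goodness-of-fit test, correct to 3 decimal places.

Expected counts E_i = n·p_i: 94×0.375 = 35.25, 94×0.363 = 34.122, 94×0.262 = 24.628.
cat         O        E   (O−E)²/E
A          28    35.25     1.4911
B          36   34.122     0.1034
C          30   24.628     1.1718
Sum = 2.766

2.766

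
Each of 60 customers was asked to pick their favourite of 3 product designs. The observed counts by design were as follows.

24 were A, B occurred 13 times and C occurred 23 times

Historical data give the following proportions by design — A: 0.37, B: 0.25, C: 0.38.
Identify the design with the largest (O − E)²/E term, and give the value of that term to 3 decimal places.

B, 0.267

Expected counts E_i = n·p_i: 60×0.37 = 22.2, 60×0.25 = 15, 60×0.38 = 22.8.
χ² = (24−22.2)²/22.2 + (13−15)²/15 + (23−22.8)²/22.8
   = 0.1459 + 0.2667 + 0.0018
The largest term is for B: 0.267.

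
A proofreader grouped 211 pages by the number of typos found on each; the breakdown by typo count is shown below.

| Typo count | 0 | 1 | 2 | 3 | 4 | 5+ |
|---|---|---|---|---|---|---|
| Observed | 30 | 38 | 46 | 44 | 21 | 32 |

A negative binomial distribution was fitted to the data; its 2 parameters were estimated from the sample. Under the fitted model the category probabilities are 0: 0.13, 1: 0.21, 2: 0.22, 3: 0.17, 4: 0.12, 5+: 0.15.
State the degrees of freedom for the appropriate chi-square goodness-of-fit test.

3

There are k = 6 categories and 2 parameters estimated from the data, so df = 6 − 1 − 2 = 3.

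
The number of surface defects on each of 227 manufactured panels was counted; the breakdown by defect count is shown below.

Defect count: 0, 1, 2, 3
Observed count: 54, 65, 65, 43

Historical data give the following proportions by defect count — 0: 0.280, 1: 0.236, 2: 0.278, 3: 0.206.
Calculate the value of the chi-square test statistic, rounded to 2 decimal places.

Expected counts E_i = n·p_i: 227×0.280 = 63.56, 227×0.236 = 53.572, 227×0.278 = 63.106, 227×0.206 = 46.762.
0: (54 − 63.56)²/63.56 = 91.3936/63.56 = 1.438
1: (65 − 53.572)²/53.572 = 130.599184/53.572 = 2.438
2: (65 − 63.106)²/63.106 = 3.587236/63.106 = 0.057
3: (43 − 46.762)²/46.762 = 14.152644/46.762 = 0.303
Sum = 4.24

4.24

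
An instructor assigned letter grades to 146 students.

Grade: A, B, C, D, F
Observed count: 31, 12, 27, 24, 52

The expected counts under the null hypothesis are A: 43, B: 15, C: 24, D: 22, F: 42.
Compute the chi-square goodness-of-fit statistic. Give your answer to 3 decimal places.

cat         O        E   (O−E)²/E
A          31       43     3.3488
B          12       15     0.6000
C          27       24     0.3750
D          24       22     0.1818
F          52       42     2.3810
Sum = 6.887

6.887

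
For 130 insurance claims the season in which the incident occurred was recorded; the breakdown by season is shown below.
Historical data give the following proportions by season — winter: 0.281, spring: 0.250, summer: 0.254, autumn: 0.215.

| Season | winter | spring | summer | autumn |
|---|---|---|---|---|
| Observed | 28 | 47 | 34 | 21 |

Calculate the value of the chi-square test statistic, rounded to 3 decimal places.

Expected counts E_i = n·p_i: 130×0.281 = 36.53, 130×0.250 = 32.5, 130×0.254 = 33.02, 130×0.215 = 27.95.
χ² = (28−36.53)²/36.53 + (47−32.5)²/32.5 + (34−33.02)²/33.02 + (21−27.95)²/27.95
   = 1.9918 + 6.4692 + 0.0291 + 1.7282
Sum = 10.218

10.218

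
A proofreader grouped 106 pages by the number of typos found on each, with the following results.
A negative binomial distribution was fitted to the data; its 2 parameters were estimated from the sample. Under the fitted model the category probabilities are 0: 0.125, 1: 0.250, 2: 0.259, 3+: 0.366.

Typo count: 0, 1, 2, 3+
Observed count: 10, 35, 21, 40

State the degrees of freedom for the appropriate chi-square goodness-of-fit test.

1

There are k = 4 categories and 2 parameters estimated from the data, so df = 4 − 1 − 2 = 1.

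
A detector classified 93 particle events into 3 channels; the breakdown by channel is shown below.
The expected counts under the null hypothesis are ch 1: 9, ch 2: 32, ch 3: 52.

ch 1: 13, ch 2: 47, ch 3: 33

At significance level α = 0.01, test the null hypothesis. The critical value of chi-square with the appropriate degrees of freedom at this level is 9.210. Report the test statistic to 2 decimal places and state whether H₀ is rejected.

15.75; reject

ch 1: (13 − 9)²/9 = 16/9 = 1.778
ch 2: (47 − 32)²/32 = 225/32 = 7.031
ch 3: (33 − 52)²/52 = 361/52 = 6.942
Sum = 15.75
df = 2. Since 15.75 > 9.210, we reject H₀.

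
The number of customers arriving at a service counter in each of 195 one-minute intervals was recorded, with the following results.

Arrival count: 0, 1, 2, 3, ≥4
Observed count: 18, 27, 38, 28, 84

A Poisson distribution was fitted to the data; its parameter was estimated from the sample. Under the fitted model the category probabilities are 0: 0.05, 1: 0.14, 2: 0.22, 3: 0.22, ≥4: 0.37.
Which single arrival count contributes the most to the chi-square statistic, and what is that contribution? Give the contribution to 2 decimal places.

0, 6.98

Expected counts E_i = n·p_i: 195×0.05 = 9.75, 195×0.14 = 27.3, 195×0.22 = 42.9, 195×0.22 = 42.9, 195×0.37 = 72.15.
χ² = (18−9.75)²/9.75 + (27−27.3)²/27.3 + (38−42.9)²/42.9 + (28−42.9)²/42.9 + (84−72.15)²/72.15
   = 6.981 + 0.003 + 0.560 + 5.175 + 1.946
The largest term is for 0: 6.98.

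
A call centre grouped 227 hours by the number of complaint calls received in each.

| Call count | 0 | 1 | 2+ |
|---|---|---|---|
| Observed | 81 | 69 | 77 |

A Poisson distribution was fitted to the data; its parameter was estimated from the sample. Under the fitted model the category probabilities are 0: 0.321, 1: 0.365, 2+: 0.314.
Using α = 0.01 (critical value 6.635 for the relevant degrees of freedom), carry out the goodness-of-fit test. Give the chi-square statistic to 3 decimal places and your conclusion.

Expected counts E_i = n·p_i: 227×0.321 = 72.867, 227×0.365 = 82.855, 227×0.314 = 71.278.
χ² = (81−72.867)²/72.867 + (69−82.855)²/82.855 + (77−71.278)²/71.278
   = 0.9078 + 2.3168 + 0.4593
Sum = 3.684
df = 1. Since 3.684 < 6.635, we do not reject H₀.

3.684; do not reject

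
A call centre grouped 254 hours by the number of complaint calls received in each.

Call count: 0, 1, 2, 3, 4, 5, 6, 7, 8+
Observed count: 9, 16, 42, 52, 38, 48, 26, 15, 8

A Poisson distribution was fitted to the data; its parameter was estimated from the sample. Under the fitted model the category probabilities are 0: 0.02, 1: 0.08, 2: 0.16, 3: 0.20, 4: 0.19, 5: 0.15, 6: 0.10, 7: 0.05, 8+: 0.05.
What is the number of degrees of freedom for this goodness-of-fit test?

There are k = 9 categories and 1 parameter estimated from the data, so df = 9 − 1 − 1 = 7.

7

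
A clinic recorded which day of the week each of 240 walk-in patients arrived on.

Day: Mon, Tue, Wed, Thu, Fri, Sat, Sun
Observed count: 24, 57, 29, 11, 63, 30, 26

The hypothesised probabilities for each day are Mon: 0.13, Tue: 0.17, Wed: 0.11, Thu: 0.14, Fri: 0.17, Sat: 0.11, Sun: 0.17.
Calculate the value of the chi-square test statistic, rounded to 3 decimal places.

41.490

Expected counts E_i = n·p_i: 240×0.13 = 31.2, 240×0.17 = 40.8, 240×0.11 = 26.4, 240×0.14 = 33.6, 240×0.17 = 40.8, 240×0.11 = 26.4, 240×0.17 = 40.8.
χ² = (24−31.2)²/31.2 + (57−40.8)²/40.8 + (29−26.4)²/26.4 + (11−33.6)²/33.6 + (63−40.8)²/40.8 + (30−26.4)²/26.4 + (26−40.8)²/40.8
   = 1.6615 + 6.4324 + 0.2561 + 15.2012 + 12.0794 + 0.4909 + 5.3686
Sum = 41.490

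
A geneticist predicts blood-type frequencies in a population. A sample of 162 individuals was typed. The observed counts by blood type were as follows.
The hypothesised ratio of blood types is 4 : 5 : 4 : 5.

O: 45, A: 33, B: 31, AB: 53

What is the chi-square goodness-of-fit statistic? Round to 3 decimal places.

Ratio total = 18. Expected counts: 162×4/18 = 36, 162×5/18 = 45, 162×4/18 = 36, 162×5/18 = 45.
cat         O        E   (O−E)²/E
O          45       36     2.2500
A          33       45     3.2000
B          31       36     0.6944
AB         53       45     1.4222
Sum = 7.567

7.567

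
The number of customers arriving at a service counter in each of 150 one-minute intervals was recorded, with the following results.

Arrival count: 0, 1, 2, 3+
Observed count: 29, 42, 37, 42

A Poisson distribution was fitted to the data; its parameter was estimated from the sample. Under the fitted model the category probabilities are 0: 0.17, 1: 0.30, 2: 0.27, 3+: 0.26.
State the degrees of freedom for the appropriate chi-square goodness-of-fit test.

There are k = 4 categories and 1 parameter estimated from the data, so df = 4 − 1 − 1 = 2.

2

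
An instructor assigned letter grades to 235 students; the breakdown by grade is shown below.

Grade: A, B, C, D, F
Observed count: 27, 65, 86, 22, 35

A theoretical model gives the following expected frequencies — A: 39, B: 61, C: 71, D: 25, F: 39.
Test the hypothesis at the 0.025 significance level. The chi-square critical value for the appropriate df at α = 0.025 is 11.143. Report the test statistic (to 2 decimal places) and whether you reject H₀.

A: (27 − 39)²/39 = 144/39 = 3.692
B: (65 − 61)²/61 = 16/61 = 0.262
C: (86 − 71)²/71 = 225/71 = 3.169
D: (22 − 25)²/25 = 9/25 = 0.360
F: (35 − 39)²/39 = 16/39 = 0.410
Sum = 7.89
df = 4. Since 7.89 < 11.143, we do not reject H₀.

7.89; do not reject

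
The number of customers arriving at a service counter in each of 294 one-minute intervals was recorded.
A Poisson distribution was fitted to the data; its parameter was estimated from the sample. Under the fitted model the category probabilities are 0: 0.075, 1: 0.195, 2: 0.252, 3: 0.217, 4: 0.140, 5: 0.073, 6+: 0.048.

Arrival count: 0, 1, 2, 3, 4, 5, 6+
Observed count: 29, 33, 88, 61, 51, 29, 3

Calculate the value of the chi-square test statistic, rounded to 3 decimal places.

Expected counts E_i = n·p_i: 294×0.075 = 22.05, 294×0.195 = 57.33, 294×0.252 = 74.088, 294×0.217 = 63.798, 294×0.140 = 41.16, 294×0.073 = 21.462, 294×0.048 = 14.112.
cat         O        E   (O−E)²/E
0          29    22.05     2.1906
1          33    57.33    10.3253
2          88   74.088     2.6123
3          61   63.798     0.1227
4          51    41.16     2.3524
5          29   21.462     2.6475
6+          3   14.112     8.7498
Sum = 29.001

29.001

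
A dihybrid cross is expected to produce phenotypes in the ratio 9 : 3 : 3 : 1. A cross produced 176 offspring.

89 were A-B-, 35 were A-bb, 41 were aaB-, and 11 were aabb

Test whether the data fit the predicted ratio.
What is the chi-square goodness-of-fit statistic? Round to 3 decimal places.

Ratio total = 16. Expected counts: 176×9/16 = 99, 176×3/16 = 33, 176×3/16 = 33, 176×1/16 = 11.
χ² = (89−99)²/99 + (35−33)²/33 + (41−33)²/33 + (11−11)²/11
   = 1.0101 + 0.1212 + 1.9394 + 0.0000
Sum = 3.071

3.071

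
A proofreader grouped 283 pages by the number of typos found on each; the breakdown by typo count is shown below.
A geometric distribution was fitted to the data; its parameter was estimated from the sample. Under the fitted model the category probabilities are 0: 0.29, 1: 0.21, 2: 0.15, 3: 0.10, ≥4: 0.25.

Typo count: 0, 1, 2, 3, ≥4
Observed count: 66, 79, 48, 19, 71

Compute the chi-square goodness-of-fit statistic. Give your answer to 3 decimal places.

Expected counts E_i = n·p_i: 283×0.29 = 82.07, 283×0.21 = 59.43, 283×0.15 = 42.45, 283×0.10 = 28.3, 283×0.25 = 70.75.
0: (66 − 82.07)²/82.07 = 258.2449/82.07 = 3.1466
1: (79 − 59.43)²/59.43 = 382.9849/59.43 = 6.4443
2: (48 − 42.45)²/42.45 = 30.8025/42.45 = 0.7256
3: (19 − 28.3)²/28.3 = 86.49/28.3 = 3.0562
≥4: (71 − 70.75)²/70.75 = 0.0625/70.75 = 0.0009
Sum = 13.374

13.374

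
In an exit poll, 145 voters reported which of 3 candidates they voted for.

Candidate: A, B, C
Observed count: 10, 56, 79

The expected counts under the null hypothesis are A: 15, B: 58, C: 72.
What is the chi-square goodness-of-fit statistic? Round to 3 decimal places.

χ² = (10−15)²/15 + (56−58)²/58 + (79−72)²/72
   = 1.6667 + 0.0690 + 0.6806
Sum = 2.416

2.416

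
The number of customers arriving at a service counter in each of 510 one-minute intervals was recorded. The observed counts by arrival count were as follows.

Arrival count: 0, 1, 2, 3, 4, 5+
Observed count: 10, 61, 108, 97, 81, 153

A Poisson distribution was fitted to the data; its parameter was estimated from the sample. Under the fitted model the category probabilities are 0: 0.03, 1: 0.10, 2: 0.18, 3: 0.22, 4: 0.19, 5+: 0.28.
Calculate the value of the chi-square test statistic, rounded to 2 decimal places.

Expected counts E_i = n·p_i: 510×0.03 = 15.3, 510×0.10 = 51, 510×0.18 = 91.8, 510×0.22 = 112.2, 510×0.19 = 96.9, 510×0.28 = 142.8.
0: (10 − 15.3)²/15.3 = 28.09/15.3 = 1.836
1: (61 − 51)²/51 = 100/51 = 1.961
2: (108 − 91.8)²/91.8 = 262.44/91.8 = 2.859
3: (97 − 112.2)²/112.2 = 231.04/112.2 = 2.059
4: (81 − 96.9)²/96.9 = 252.81/96.9 = 2.609
5+: (153 − 142.8)²/142.8 = 104.04/142.8 = 0.729
Sum = 12.05

12.05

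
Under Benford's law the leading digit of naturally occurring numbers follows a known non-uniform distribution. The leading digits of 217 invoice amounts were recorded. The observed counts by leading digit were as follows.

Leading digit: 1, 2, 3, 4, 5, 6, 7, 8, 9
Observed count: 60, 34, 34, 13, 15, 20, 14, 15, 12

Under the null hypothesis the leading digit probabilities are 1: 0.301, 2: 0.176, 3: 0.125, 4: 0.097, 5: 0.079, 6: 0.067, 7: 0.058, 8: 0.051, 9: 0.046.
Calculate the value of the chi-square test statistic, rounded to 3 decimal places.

9.997

Expected counts E_i = n·p_i: 217×0.301 = 65.317, 217×0.176 = 38.192, 217×0.125 = 27.125, 217×0.097 = 21.049, 217×0.079 = 17.143, 217×0.067 = 14.539, 217×0.058 = 12.586, 217×0.051 = 11.067, 217×0.046 = 9.982.
1: (60 − 65.317)²/65.317 = 28.270489/65.317 = 0.4328
2: (34 − 38.192)²/38.192 = 17.572864/38.192 = 0.4601
3: (34 − 27.125)²/27.125 = 47.265625/27.125 = 1.7425
4: (13 − 21.049)²/21.049 = 64.786401/21.049 = 3.0779
5: (15 − 17.143)²/17.143 = 4.592449/17.143 = 0.2679
6: (20 − 14.539)²/14.539 = 29.822521/14.539 = 2.0512
7: (14 − 12.586)²/12.586 = 1.999396/12.586 = 0.1589
8: (15 − 11.067)²/11.067 = 15.468489/11.067 = 1.3977
9: (12 − 9.982)²/9.982 = 4.072324/9.982 = 0.4080
Sum = 9.997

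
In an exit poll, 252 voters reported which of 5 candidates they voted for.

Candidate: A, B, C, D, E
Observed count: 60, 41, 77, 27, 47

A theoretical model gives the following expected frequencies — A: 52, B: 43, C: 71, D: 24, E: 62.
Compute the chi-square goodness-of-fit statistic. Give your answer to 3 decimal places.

5.835

χ² = (60−52)²/52 + (41−43)²/43 + (77−71)²/71 + (27−24)²/24 + (47−62)²/62
   = 1.2308 + 0.0930 + 0.5070 + 0.3750 + 3.6290
Sum = 5.835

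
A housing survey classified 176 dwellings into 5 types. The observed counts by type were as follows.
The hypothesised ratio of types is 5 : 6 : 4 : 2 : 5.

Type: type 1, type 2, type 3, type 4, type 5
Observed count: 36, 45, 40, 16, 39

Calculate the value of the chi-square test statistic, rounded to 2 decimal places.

2.61

Ratio total = 22. Expected counts: 176×5/22 = 40, 176×6/22 = 48, 176×4/22 = 32, 176×2/22 = 16, 176×5/22 = 40.
type 1: (36 − 40)²/40 = 16/40 = 0.400
type 2: (45 − 48)²/48 = 9/48 = 0.188
type 3: (40 − 32)²/32 = 64/32 = 2.000
type 4: (16 − 16)²/16 = 0/16 = 0.000
type 5: (39 − 40)²/40 = 1/40 = 0.025
Sum = 2.61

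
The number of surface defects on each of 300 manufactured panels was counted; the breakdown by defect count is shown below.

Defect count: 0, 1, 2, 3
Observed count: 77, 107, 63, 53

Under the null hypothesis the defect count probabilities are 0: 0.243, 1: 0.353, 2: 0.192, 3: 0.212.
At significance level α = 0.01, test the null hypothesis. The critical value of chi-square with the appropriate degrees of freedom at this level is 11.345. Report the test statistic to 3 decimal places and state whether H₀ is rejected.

2.515; do not reject

Expected counts E_i = n·p_i: 300×0.243 = 72.9, 300×0.353 = 105.9, 300×0.192 = 57.6, 300×0.212 = 63.6.
χ² = (77−72.9)²/72.9 + (107−105.9)²/105.9 + (63−57.6)²/57.6 + (53−63.6)²/63.6
   = 0.2306 + 0.0114 + 0.5063 + 1.7667
Sum = 2.515
df = 3. Since 2.515 < 11.345, we do not reject H₀.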